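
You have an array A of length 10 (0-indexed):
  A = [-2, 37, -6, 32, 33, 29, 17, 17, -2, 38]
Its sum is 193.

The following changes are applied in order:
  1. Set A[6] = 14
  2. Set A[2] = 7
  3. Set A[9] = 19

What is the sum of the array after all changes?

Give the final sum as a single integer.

Initial sum: 193
Change 1: A[6] 17 -> 14, delta = -3, sum = 190
Change 2: A[2] -6 -> 7, delta = 13, sum = 203
Change 3: A[9] 38 -> 19, delta = -19, sum = 184

Answer: 184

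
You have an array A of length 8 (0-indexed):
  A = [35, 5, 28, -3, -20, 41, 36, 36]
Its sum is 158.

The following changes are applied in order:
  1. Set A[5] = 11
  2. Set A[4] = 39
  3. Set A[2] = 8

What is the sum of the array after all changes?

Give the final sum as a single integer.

Initial sum: 158
Change 1: A[5] 41 -> 11, delta = -30, sum = 128
Change 2: A[4] -20 -> 39, delta = 59, sum = 187
Change 3: A[2] 28 -> 8, delta = -20, sum = 167

Answer: 167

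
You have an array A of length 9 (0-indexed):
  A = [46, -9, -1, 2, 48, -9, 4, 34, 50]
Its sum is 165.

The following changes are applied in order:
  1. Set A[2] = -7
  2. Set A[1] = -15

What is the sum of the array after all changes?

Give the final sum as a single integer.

Initial sum: 165
Change 1: A[2] -1 -> -7, delta = -6, sum = 159
Change 2: A[1] -9 -> -15, delta = -6, sum = 153

Answer: 153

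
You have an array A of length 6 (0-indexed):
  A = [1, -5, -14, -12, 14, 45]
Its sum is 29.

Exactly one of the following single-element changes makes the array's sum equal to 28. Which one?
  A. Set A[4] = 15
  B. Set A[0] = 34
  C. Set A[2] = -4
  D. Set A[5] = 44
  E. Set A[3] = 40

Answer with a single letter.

Option A: A[4] 14->15, delta=1, new_sum=29+(1)=30
Option B: A[0] 1->34, delta=33, new_sum=29+(33)=62
Option C: A[2] -14->-4, delta=10, new_sum=29+(10)=39
Option D: A[5] 45->44, delta=-1, new_sum=29+(-1)=28 <-- matches target
Option E: A[3] -12->40, delta=52, new_sum=29+(52)=81

Answer: D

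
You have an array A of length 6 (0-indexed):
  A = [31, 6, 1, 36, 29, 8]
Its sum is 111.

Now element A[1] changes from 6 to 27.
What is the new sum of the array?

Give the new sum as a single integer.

Answer: 132

Derivation:
Old value at index 1: 6
New value at index 1: 27
Delta = 27 - 6 = 21
New sum = old_sum + delta = 111 + (21) = 132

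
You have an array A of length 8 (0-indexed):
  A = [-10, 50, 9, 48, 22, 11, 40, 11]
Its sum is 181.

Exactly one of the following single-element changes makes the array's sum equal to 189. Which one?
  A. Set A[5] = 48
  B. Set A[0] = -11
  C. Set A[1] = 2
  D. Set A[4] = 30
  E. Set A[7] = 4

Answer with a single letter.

Option A: A[5] 11->48, delta=37, new_sum=181+(37)=218
Option B: A[0] -10->-11, delta=-1, new_sum=181+(-1)=180
Option C: A[1] 50->2, delta=-48, new_sum=181+(-48)=133
Option D: A[4] 22->30, delta=8, new_sum=181+(8)=189 <-- matches target
Option E: A[7] 11->4, delta=-7, new_sum=181+(-7)=174

Answer: D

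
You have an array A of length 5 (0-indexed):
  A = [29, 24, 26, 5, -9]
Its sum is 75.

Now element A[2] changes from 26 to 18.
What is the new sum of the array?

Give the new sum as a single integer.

Answer: 67

Derivation:
Old value at index 2: 26
New value at index 2: 18
Delta = 18 - 26 = -8
New sum = old_sum + delta = 75 + (-8) = 67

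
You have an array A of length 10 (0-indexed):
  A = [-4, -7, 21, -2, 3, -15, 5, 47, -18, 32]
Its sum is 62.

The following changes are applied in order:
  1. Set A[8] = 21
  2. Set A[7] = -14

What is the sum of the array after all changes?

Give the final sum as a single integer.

Initial sum: 62
Change 1: A[8] -18 -> 21, delta = 39, sum = 101
Change 2: A[7] 47 -> -14, delta = -61, sum = 40

Answer: 40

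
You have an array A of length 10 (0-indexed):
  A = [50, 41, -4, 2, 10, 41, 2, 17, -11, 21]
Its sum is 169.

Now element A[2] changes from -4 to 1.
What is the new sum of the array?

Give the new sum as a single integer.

Old value at index 2: -4
New value at index 2: 1
Delta = 1 - -4 = 5
New sum = old_sum + delta = 169 + (5) = 174

Answer: 174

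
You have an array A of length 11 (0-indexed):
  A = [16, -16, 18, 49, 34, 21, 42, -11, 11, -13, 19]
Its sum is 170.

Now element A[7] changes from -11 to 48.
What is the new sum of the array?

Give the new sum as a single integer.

Answer: 229

Derivation:
Old value at index 7: -11
New value at index 7: 48
Delta = 48 - -11 = 59
New sum = old_sum + delta = 170 + (59) = 229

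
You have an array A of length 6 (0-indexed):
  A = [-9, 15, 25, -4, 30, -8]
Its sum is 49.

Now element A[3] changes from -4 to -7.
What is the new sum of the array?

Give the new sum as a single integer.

Old value at index 3: -4
New value at index 3: -7
Delta = -7 - -4 = -3
New sum = old_sum + delta = 49 + (-3) = 46

Answer: 46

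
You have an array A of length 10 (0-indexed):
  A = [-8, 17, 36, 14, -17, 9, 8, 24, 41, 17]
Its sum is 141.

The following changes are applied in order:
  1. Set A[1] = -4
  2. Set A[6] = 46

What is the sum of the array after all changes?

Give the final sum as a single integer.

Initial sum: 141
Change 1: A[1] 17 -> -4, delta = -21, sum = 120
Change 2: A[6] 8 -> 46, delta = 38, sum = 158

Answer: 158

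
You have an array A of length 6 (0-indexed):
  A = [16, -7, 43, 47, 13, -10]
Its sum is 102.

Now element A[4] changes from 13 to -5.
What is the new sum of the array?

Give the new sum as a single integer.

Old value at index 4: 13
New value at index 4: -5
Delta = -5 - 13 = -18
New sum = old_sum + delta = 102 + (-18) = 84

Answer: 84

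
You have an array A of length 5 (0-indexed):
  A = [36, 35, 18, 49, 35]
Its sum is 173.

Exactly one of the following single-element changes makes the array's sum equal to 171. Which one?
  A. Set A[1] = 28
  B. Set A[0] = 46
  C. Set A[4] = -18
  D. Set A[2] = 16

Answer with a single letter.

Option A: A[1] 35->28, delta=-7, new_sum=173+(-7)=166
Option B: A[0] 36->46, delta=10, new_sum=173+(10)=183
Option C: A[4] 35->-18, delta=-53, new_sum=173+(-53)=120
Option D: A[2] 18->16, delta=-2, new_sum=173+(-2)=171 <-- matches target

Answer: D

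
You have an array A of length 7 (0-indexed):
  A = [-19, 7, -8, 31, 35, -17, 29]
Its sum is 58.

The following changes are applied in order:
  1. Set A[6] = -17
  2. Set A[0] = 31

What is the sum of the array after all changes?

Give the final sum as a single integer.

Initial sum: 58
Change 1: A[6] 29 -> -17, delta = -46, sum = 12
Change 2: A[0] -19 -> 31, delta = 50, sum = 62

Answer: 62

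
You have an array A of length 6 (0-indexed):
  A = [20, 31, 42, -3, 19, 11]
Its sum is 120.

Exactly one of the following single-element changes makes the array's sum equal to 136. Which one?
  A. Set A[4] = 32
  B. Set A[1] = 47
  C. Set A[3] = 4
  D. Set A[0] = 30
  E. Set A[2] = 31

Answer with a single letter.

Option A: A[4] 19->32, delta=13, new_sum=120+(13)=133
Option B: A[1] 31->47, delta=16, new_sum=120+(16)=136 <-- matches target
Option C: A[3] -3->4, delta=7, new_sum=120+(7)=127
Option D: A[0] 20->30, delta=10, new_sum=120+(10)=130
Option E: A[2] 42->31, delta=-11, new_sum=120+(-11)=109

Answer: B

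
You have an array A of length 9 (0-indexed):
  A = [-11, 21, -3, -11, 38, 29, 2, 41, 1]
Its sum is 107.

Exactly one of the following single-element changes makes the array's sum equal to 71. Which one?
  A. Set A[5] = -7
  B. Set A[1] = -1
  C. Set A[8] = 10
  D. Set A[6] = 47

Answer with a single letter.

Option A: A[5] 29->-7, delta=-36, new_sum=107+(-36)=71 <-- matches target
Option B: A[1] 21->-1, delta=-22, new_sum=107+(-22)=85
Option C: A[8] 1->10, delta=9, new_sum=107+(9)=116
Option D: A[6] 2->47, delta=45, new_sum=107+(45)=152

Answer: A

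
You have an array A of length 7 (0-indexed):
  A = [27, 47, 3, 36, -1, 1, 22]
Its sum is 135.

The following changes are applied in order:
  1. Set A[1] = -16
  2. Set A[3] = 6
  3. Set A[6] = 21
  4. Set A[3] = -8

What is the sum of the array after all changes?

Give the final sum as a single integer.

Answer: 27

Derivation:
Initial sum: 135
Change 1: A[1] 47 -> -16, delta = -63, sum = 72
Change 2: A[3] 36 -> 6, delta = -30, sum = 42
Change 3: A[6] 22 -> 21, delta = -1, sum = 41
Change 4: A[3] 6 -> -8, delta = -14, sum = 27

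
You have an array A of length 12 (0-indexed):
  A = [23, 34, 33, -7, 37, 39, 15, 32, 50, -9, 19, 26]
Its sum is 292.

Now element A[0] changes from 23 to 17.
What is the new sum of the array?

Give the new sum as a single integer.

Old value at index 0: 23
New value at index 0: 17
Delta = 17 - 23 = -6
New sum = old_sum + delta = 292 + (-6) = 286

Answer: 286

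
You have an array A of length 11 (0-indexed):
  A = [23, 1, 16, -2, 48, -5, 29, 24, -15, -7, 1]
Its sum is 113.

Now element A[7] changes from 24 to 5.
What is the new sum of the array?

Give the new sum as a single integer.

Old value at index 7: 24
New value at index 7: 5
Delta = 5 - 24 = -19
New sum = old_sum + delta = 113 + (-19) = 94

Answer: 94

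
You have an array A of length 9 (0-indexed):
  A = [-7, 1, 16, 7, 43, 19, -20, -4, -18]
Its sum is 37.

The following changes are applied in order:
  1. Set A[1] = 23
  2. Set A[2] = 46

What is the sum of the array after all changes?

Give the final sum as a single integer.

Initial sum: 37
Change 1: A[1] 1 -> 23, delta = 22, sum = 59
Change 2: A[2] 16 -> 46, delta = 30, sum = 89

Answer: 89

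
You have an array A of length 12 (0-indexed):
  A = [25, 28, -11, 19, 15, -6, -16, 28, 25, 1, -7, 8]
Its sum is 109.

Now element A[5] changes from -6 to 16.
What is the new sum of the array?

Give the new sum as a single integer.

Old value at index 5: -6
New value at index 5: 16
Delta = 16 - -6 = 22
New sum = old_sum + delta = 109 + (22) = 131

Answer: 131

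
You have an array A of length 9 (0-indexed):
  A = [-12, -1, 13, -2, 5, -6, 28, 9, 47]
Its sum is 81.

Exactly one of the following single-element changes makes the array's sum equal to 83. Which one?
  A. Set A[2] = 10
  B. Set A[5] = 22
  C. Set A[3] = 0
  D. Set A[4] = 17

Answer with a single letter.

Answer: C

Derivation:
Option A: A[2] 13->10, delta=-3, new_sum=81+(-3)=78
Option B: A[5] -6->22, delta=28, new_sum=81+(28)=109
Option C: A[3] -2->0, delta=2, new_sum=81+(2)=83 <-- matches target
Option D: A[4] 5->17, delta=12, new_sum=81+(12)=93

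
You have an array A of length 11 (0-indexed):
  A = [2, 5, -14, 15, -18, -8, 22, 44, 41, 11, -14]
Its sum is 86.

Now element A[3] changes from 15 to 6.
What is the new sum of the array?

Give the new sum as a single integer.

Old value at index 3: 15
New value at index 3: 6
Delta = 6 - 15 = -9
New sum = old_sum + delta = 86 + (-9) = 77

Answer: 77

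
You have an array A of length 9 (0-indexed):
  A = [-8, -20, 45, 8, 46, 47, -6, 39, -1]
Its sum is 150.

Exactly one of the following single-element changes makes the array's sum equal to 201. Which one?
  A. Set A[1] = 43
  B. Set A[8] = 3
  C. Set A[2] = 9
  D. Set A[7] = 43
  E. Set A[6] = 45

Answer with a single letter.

Option A: A[1] -20->43, delta=63, new_sum=150+(63)=213
Option B: A[8] -1->3, delta=4, new_sum=150+(4)=154
Option C: A[2] 45->9, delta=-36, new_sum=150+(-36)=114
Option D: A[7] 39->43, delta=4, new_sum=150+(4)=154
Option E: A[6] -6->45, delta=51, new_sum=150+(51)=201 <-- matches target

Answer: E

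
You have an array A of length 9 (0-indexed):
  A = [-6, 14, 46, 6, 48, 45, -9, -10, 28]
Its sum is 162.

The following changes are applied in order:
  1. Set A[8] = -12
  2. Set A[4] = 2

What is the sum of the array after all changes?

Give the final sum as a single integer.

Initial sum: 162
Change 1: A[8] 28 -> -12, delta = -40, sum = 122
Change 2: A[4] 48 -> 2, delta = -46, sum = 76

Answer: 76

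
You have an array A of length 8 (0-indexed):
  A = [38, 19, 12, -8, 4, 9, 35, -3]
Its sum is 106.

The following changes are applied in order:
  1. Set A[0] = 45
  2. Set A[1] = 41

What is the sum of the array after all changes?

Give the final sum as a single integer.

Answer: 135

Derivation:
Initial sum: 106
Change 1: A[0] 38 -> 45, delta = 7, sum = 113
Change 2: A[1] 19 -> 41, delta = 22, sum = 135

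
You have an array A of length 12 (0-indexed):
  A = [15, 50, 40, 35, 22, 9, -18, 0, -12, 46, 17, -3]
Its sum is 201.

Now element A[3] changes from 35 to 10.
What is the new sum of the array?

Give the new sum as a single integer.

Old value at index 3: 35
New value at index 3: 10
Delta = 10 - 35 = -25
New sum = old_sum + delta = 201 + (-25) = 176

Answer: 176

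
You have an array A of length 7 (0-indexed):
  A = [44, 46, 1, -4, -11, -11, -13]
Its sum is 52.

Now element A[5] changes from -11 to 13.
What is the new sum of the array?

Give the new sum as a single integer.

Answer: 76

Derivation:
Old value at index 5: -11
New value at index 5: 13
Delta = 13 - -11 = 24
New sum = old_sum + delta = 52 + (24) = 76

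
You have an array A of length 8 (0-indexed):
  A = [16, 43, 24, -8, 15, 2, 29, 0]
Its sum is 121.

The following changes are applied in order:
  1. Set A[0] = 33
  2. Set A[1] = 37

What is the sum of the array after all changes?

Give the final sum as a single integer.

Answer: 132

Derivation:
Initial sum: 121
Change 1: A[0] 16 -> 33, delta = 17, sum = 138
Change 2: A[1] 43 -> 37, delta = -6, sum = 132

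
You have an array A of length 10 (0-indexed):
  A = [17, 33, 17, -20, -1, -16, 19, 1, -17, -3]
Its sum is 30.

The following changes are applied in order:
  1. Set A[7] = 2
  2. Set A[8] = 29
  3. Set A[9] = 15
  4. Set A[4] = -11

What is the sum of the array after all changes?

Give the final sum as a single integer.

Answer: 85

Derivation:
Initial sum: 30
Change 1: A[7] 1 -> 2, delta = 1, sum = 31
Change 2: A[8] -17 -> 29, delta = 46, sum = 77
Change 3: A[9] -3 -> 15, delta = 18, sum = 95
Change 4: A[4] -1 -> -11, delta = -10, sum = 85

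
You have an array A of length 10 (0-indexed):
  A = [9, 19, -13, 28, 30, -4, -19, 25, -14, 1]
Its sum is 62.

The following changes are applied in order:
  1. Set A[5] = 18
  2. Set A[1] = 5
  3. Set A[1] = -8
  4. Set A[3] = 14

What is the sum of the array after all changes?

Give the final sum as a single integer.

Answer: 43

Derivation:
Initial sum: 62
Change 1: A[5] -4 -> 18, delta = 22, sum = 84
Change 2: A[1] 19 -> 5, delta = -14, sum = 70
Change 3: A[1] 5 -> -8, delta = -13, sum = 57
Change 4: A[3] 28 -> 14, delta = -14, sum = 43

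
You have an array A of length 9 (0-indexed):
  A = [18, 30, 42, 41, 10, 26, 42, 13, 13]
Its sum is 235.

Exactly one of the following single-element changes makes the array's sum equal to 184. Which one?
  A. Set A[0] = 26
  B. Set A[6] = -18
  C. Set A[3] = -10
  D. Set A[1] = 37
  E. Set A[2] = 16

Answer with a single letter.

Answer: C

Derivation:
Option A: A[0] 18->26, delta=8, new_sum=235+(8)=243
Option B: A[6] 42->-18, delta=-60, new_sum=235+(-60)=175
Option C: A[3] 41->-10, delta=-51, new_sum=235+(-51)=184 <-- matches target
Option D: A[1] 30->37, delta=7, new_sum=235+(7)=242
Option E: A[2] 42->16, delta=-26, new_sum=235+(-26)=209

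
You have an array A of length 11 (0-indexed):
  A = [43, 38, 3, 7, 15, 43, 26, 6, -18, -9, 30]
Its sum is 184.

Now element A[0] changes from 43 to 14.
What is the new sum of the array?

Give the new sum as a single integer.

Answer: 155

Derivation:
Old value at index 0: 43
New value at index 0: 14
Delta = 14 - 43 = -29
New sum = old_sum + delta = 184 + (-29) = 155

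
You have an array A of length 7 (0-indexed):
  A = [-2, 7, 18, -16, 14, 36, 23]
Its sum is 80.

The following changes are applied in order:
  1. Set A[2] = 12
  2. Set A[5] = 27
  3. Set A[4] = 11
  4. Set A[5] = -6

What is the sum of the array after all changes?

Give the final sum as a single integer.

Initial sum: 80
Change 1: A[2] 18 -> 12, delta = -6, sum = 74
Change 2: A[5] 36 -> 27, delta = -9, sum = 65
Change 3: A[4] 14 -> 11, delta = -3, sum = 62
Change 4: A[5] 27 -> -6, delta = -33, sum = 29

Answer: 29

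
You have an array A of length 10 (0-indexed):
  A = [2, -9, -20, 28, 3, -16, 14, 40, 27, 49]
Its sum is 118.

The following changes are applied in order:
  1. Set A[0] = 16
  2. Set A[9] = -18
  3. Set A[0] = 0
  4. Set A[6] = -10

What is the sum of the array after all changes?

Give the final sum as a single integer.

Initial sum: 118
Change 1: A[0] 2 -> 16, delta = 14, sum = 132
Change 2: A[9] 49 -> -18, delta = -67, sum = 65
Change 3: A[0] 16 -> 0, delta = -16, sum = 49
Change 4: A[6] 14 -> -10, delta = -24, sum = 25

Answer: 25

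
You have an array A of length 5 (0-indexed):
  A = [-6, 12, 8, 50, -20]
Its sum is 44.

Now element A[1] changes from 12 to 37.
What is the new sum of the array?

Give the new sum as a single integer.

Old value at index 1: 12
New value at index 1: 37
Delta = 37 - 12 = 25
New sum = old_sum + delta = 44 + (25) = 69

Answer: 69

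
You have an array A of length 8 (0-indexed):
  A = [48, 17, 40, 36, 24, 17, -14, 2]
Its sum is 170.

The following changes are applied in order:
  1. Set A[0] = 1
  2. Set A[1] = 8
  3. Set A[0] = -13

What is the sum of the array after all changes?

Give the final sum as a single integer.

Answer: 100

Derivation:
Initial sum: 170
Change 1: A[0] 48 -> 1, delta = -47, sum = 123
Change 2: A[1] 17 -> 8, delta = -9, sum = 114
Change 3: A[0] 1 -> -13, delta = -14, sum = 100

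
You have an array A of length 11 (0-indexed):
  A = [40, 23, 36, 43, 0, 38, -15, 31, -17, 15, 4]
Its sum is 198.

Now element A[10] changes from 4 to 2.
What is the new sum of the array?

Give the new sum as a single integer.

Old value at index 10: 4
New value at index 10: 2
Delta = 2 - 4 = -2
New sum = old_sum + delta = 198 + (-2) = 196

Answer: 196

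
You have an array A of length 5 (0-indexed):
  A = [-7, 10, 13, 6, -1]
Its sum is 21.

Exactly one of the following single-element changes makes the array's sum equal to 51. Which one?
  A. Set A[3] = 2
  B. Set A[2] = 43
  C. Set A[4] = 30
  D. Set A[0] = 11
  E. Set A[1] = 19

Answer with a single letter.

Answer: B

Derivation:
Option A: A[3] 6->2, delta=-4, new_sum=21+(-4)=17
Option B: A[2] 13->43, delta=30, new_sum=21+(30)=51 <-- matches target
Option C: A[4] -1->30, delta=31, new_sum=21+(31)=52
Option D: A[0] -7->11, delta=18, new_sum=21+(18)=39
Option E: A[1] 10->19, delta=9, new_sum=21+(9)=30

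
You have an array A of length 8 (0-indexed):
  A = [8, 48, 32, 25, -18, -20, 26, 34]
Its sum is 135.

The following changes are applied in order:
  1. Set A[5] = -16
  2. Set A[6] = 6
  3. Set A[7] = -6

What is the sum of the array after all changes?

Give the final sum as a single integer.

Initial sum: 135
Change 1: A[5] -20 -> -16, delta = 4, sum = 139
Change 2: A[6] 26 -> 6, delta = -20, sum = 119
Change 3: A[7] 34 -> -6, delta = -40, sum = 79

Answer: 79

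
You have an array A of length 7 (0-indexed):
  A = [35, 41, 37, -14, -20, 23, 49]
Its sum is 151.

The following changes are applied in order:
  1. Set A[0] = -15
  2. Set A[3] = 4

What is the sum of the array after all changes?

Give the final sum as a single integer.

Answer: 119

Derivation:
Initial sum: 151
Change 1: A[0] 35 -> -15, delta = -50, sum = 101
Change 2: A[3] -14 -> 4, delta = 18, sum = 119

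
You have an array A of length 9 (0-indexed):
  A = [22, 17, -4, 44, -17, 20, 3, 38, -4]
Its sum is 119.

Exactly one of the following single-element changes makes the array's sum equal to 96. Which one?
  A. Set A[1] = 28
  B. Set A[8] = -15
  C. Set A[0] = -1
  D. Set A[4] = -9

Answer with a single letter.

Answer: C

Derivation:
Option A: A[1] 17->28, delta=11, new_sum=119+(11)=130
Option B: A[8] -4->-15, delta=-11, new_sum=119+(-11)=108
Option C: A[0] 22->-1, delta=-23, new_sum=119+(-23)=96 <-- matches target
Option D: A[4] -17->-9, delta=8, new_sum=119+(8)=127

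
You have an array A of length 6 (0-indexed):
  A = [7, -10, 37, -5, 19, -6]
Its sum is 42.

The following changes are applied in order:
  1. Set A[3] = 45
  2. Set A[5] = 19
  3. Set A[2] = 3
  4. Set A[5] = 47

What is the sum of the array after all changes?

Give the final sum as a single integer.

Answer: 111

Derivation:
Initial sum: 42
Change 1: A[3] -5 -> 45, delta = 50, sum = 92
Change 2: A[5] -6 -> 19, delta = 25, sum = 117
Change 3: A[2] 37 -> 3, delta = -34, sum = 83
Change 4: A[5] 19 -> 47, delta = 28, sum = 111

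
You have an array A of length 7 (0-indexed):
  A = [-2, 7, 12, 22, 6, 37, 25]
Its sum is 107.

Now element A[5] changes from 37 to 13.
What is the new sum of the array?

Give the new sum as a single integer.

Old value at index 5: 37
New value at index 5: 13
Delta = 13 - 37 = -24
New sum = old_sum + delta = 107 + (-24) = 83

Answer: 83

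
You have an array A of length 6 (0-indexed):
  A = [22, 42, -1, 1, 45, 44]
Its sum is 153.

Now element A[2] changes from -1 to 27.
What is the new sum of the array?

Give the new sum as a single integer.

Answer: 181

Derivation:
Old value at index 2: -1
New value at index 2: 27
Delta = 27 - -1 = 28
New sum = old_sum + delta = 153 + (28) = 181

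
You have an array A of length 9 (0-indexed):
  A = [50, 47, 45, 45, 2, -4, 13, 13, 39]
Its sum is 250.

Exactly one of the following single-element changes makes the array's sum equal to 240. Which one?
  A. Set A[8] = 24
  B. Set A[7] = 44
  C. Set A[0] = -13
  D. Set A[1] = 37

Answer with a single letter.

Option A: A[8] 39->24, delta=-15, new_sum=250+(-15)=235
Option B: A[7] 13->44, delta=31, new_sum=250+(31)=281
Option C: A[0] 50->-13, delta=-63, new_sum=250+(-63)=187
Option D: A[1] 47->37, delta=-10, new_sum=250+(-10)=240 <-- matches target

Answer: D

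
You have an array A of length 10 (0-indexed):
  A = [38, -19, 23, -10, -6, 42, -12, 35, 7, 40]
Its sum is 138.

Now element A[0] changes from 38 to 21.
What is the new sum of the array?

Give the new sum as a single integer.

Old value at index 0: 38
New value at index 0: 21
Delta = 21 - 38 = -17
New sum = old_sum + delta = 138 + (-17) = 121

Answer: 121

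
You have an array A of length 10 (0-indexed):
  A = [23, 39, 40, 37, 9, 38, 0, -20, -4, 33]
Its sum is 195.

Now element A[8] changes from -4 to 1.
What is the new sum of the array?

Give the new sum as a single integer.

Answer: 200

Derivation:
Old value at index 8: -4
New value at index 8: 1
Delta = 1 - -4 = 5
New sum = old_sum + delta = 195 + (5) = 200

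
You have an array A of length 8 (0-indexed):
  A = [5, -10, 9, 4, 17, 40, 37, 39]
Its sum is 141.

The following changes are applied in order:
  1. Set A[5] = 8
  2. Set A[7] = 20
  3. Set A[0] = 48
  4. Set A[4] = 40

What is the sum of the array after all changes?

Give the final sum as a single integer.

Answer: 156

Derivation:
Initial sum: 141
Change 1: A[5] 40 -> 8, delta = -32, sum = 109
Change 2: A[7] 39 -> 20, delta = -19, sum = 90
Change 3: A[0] 5 -> 48, delta = 43, sum = 133
Change 4: A[4] 17 -> 40, delta = 23, sum = 156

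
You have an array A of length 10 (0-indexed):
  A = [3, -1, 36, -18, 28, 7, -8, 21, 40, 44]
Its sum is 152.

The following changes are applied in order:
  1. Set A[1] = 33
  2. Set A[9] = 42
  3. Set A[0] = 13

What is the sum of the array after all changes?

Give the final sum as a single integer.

Initial sum: 152
Change 1: A[1] -1 -> 33, delta = 34, sum = 186
Change 2: A[9] 44 -> 42, delta = -2, sum = 184
Change 3: A[0] 3 -> 13, delta = 10, sum = 194

Answer: 194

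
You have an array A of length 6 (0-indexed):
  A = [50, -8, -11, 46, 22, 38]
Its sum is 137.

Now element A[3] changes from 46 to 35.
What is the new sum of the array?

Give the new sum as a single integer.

Old value at index 3: 46
New value at index 3: 35
Delta = 35 - 46 = -11
New sum = old_sum + delta = 137 + (-11) = 126

Answer: 126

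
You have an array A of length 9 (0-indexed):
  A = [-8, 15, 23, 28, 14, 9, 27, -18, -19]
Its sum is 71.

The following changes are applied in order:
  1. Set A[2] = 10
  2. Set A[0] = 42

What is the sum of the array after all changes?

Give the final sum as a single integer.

Answer: 108

Derivation:
Initial sum: 71
Change 1: A[2] 23 -> 10, delta = -13, sum = 58
Change 2: A[0] -8 -> 42, delta = 50, sum = 108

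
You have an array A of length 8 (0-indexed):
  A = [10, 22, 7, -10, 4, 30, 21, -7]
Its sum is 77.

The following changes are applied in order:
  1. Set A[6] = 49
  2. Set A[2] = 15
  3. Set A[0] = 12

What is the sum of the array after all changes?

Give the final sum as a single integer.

Answer: 115

Derivation:
Initial sum: 77
Change 1: A[6] 21 -> 49, delta = 28, sum = 105
Change 2: A[2] 7 -> 15, delta = 8, sum = 113
Change 3: A[0] 10 -> 12, delta = 2, sum = 115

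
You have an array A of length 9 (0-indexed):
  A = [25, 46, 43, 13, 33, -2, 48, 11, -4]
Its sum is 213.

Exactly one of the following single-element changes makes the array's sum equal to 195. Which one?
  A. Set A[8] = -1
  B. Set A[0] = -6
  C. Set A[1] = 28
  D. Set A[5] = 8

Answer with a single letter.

Option A: A[8] -4->-1, delta=3, new_sum=213+(3)=216
Option B: A[0] 25->-6, delta=-31, new_sum=213+(-31)=182
Option C: A[1] 46->28, delta=-18, new_sum=213+(-18)=195 <-- matches target
Option D: A[5] -2->8, delta=10, new_sum=213+(10)=223

Answer: C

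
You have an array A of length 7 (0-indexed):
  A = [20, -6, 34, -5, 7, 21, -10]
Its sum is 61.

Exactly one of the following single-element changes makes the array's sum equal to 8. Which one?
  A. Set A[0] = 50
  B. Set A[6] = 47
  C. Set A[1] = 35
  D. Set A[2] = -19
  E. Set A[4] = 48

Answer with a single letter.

Answer: D

Derivation:
Option A: A[0] 20->50, delta=30, new_sum=61+(30)=91
Option B: A[6] -10->47, delta=57, new_sum=61+(57)=118
Option C: A[1] -6->35, delta=41, new_sum=61+(41)=102
Option D: A[2] 34->-19, delta=-53, new_sum=61+(-53)=8 <-- matches target
Option E: A[4] 7->48, delta=41, new_sum=61+(41)=102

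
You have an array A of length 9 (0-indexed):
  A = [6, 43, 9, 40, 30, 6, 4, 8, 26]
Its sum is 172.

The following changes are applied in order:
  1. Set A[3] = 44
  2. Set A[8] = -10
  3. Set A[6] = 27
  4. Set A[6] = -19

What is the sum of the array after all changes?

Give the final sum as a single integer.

Initial sum: 172
Change 1: A[3] 40 -> 44, delta = 4, sum = 176
Change 2: A[8] 26 -> -10, delta = -36, sum = 140
Change 3: A[6] 4 -> 27, delta = 23, sum = 163
Change 4: A[6] 27 -> -19, delta = -46, sum = 117

Answer: 117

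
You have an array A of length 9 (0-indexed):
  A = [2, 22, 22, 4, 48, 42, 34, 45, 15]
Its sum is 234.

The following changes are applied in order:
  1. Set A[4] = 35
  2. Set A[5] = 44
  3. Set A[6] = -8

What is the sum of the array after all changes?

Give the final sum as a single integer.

Answer: 181

Derivation:
Initial sum: 234
Change 1: A[4] 48 -> 35, delta = -13, sum = 221
Change 2: A[5] 42 -> 44, delta = 2, sum = 223
Change 3: A[6] 34 -> -8, delta = -42, sum = 181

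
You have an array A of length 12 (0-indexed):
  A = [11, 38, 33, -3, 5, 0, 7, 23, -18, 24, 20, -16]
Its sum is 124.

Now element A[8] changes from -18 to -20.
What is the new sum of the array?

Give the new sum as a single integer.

Answer: 122

Derivation:
Old value at index 8: -18
New value at index 8: -20
Delta = -20 - -18 = -2
New sum = old_sum + delta = 124 + (-2) = 122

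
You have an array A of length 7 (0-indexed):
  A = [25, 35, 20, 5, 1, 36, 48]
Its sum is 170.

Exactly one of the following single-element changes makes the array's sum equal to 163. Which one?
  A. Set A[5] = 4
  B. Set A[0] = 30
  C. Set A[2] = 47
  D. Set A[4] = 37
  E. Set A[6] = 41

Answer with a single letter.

Option A: A[5] 36->4, delta=-32, new_sum=170+(-32)=138
Option B: A[0] 25->30, delta=5, new_sum=170+(5)=175
Option C: A[2] 20->47, delta=27, new_sum=170+(27)=197
Option D: A[4] 1->37, delta=36, new_sum=170+(36)=206
Option E: A[6] 48->41, delta=-7, new_sum=170+(-7)=163 <-- matches target

Answer: E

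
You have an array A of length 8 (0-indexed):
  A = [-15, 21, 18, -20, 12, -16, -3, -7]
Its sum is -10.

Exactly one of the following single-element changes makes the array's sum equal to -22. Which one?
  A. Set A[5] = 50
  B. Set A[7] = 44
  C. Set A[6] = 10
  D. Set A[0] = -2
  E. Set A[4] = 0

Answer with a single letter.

Answer: E

Derivation:
Option A: A[5] -16->50, delta=66, new_sum=-10+(66)=56
Option B: A[7] -7->44, delta=51, new_sum=-10+(51)=41
Option C: A[6] -3->10, delta=13, new_sum=-10+(13)=3
Option D: A[0] -15->-2, delta=13, new_sum=-10+(13)=3
Option E: A[4] 12->0, delta=-12, new_sum=-10+(-12)=-22 <-- matches target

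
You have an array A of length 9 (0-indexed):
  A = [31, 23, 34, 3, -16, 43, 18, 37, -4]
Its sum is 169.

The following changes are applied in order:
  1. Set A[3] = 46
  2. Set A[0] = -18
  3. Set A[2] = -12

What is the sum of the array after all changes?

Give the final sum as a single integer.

Answer: 117

Derivation:
Initial sum: 169
Change 1: A[3] 3 -> 46, delta = 43, sum = 212
Change 2: A[0] 31 -> -18, delta = -49, sum = 163
Change 3: A[2] 34 -> -12, delta = -46, sum = 117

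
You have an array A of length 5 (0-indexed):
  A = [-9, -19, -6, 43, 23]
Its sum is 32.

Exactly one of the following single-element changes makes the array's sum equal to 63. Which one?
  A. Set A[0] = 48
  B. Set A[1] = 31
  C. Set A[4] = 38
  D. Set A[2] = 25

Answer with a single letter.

Option A: A[0] -9->48, delta=57, new_sum=32+(57)=89
Option B: A[1] -19->31, delta=50, new_sum=32+(50)=82
Option C: A[4] 23->38, delta=15, new_sum=32+(15)=47
Option D: A[2] -6->25, delta=31, new_sum=32+(31)=63 <-- matches target

Answer: D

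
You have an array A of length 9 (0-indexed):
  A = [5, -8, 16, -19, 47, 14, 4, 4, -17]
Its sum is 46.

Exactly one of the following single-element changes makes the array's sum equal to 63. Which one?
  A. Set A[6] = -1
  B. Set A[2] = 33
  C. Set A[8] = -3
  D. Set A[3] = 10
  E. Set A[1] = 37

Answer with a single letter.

Option A: A[6] 4->-1, delta=-5, new_sum=46+(-5)=41
Option B: A[2] 16->33, delta=17, new_sum=46+(17)=63 <-- matches target
Option C: A[8] -17->-3, delta=14, new_sum=46+(14)=60
Option D: A[3] -19->10, delta=29, new_sum=46+(29)=75
Option E: A[1] -8->37, delta=45, new_sum=46+(45)=91

Answer: B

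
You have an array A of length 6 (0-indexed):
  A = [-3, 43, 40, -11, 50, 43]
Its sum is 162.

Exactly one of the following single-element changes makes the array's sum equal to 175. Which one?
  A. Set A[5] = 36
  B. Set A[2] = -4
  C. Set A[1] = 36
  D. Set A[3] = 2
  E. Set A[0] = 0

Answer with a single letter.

Answer: D

Derivation:
Option A: A[5] 43->36, delta=-7, new_sum=162+(-7)=155
Option B: A[2] 40->-4, delta=-44, new_sum=162+(-44)=118
Option C: A[1] 43->36, delta=-7, new_sum=162+(-7)=155
Option D: A[3] -11->2, delta=13, new_sum=162+(13)=175 <-- matches target
Option E: A[0] -3->0, delta=3, new_sum=162+(3)=165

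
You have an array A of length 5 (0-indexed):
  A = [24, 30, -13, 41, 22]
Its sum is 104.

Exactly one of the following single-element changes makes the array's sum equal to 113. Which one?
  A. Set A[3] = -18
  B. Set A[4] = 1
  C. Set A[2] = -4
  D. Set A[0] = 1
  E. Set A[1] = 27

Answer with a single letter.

Option A: A[3] 41->-18, delta=-59, new_sum=104+(-59)=45
Option B: A[4] 22->1, delta=-21, new_sum=104+(-21)=83
Option C: A[2] -13->-4, delta=9, new_sum=104+(9)=113 <-- matches target
Option D: A[0] 24->1, delta=-23, new_sum=104+(-23)=81
Option E: A[1] 30->27, delta=-3, new_sum=104+(-3)=101

Answer: C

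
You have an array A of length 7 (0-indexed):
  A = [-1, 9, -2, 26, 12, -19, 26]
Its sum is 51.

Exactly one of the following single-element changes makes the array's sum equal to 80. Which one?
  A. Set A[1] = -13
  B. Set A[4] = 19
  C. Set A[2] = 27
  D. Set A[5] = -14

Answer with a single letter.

Option A: A[1] 9->-13, delta=-22, new_sum=51+(-22)=29
Option B: A[4] 12->19, delta=7, new_sum=51+(7)=58
Option C: A[2] -2->27, delta=29, new_sum=51+(29)=80 <-- matches target
Option D: A[5] -19->-14, delta=5, new_sum=51+(5)=56

Answer: C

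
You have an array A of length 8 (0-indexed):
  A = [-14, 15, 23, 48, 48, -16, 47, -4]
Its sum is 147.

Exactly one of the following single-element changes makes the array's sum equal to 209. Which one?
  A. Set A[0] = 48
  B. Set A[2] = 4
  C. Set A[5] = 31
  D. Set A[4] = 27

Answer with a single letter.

Answer: A

Derivation:
Option A: A[0] -14->48, delta=62, new_sum=147+(62)=209 <-- matches target
Option B: A[2] 23->4, delta=-19, new_sum=147+(-19)=128
Option C: A[5] -16->31, delta=47, new_sum=147+(47)=194
Option D: A[4] 48->27, delta=-21, new_sum=147+(-21)=126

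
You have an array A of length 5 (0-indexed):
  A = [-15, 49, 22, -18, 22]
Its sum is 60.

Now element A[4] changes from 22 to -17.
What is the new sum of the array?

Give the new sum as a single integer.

Old value at index 4: 22
New value at index 4: -17
Delta = -17 - 22 = -39
New sum = old_sum + delta = 60 + (-39) = 21

Answer: 21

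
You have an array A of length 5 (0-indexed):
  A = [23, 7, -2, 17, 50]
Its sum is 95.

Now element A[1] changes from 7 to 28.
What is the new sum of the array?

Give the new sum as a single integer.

Old value at index 1: 7
New value at index 1: 28
Delta = 28 - 7 = 21
New sum = old_sum + delta = 95 + (21) = 116

Answer: 116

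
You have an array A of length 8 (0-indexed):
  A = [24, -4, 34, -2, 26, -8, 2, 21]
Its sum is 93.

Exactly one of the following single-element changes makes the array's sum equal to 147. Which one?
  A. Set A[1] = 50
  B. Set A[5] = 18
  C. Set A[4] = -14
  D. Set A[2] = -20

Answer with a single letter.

Answer: A

Derivation:
Option A: A[1] -4->50, delta=54, new_sum=93+(54)=147 <-- matches target
Option B: A[5] -8->18, delta=26, new_sum=93+(26)=119
Option C: A[4] 26->-14, delta=-40, new_sum=93+(-40)=53
Option D: A[2] 34->-20, delta=-54, new_sum=93+(-54)=39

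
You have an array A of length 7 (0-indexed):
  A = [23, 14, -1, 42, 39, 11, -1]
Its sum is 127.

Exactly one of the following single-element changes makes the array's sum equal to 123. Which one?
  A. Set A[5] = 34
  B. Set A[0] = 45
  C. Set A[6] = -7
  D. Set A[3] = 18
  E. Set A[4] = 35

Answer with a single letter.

Answer: E

Derivation:
Option A: A[5] 11->34, delta=23, new_sum=127+(23)=150
Option B: A[0] 23->45, delta=22, new_sum=127+(22)=149
Option C: A[6] -1->-7, delta=-6, new_sum=127+(-6)=121
Option D: A[3] 42->18, delta=-24, new_sum=127+(-24)=103
Option E: A[4] 39->35, delta=-4, new_sum=127+(-4)=123 <-- matches target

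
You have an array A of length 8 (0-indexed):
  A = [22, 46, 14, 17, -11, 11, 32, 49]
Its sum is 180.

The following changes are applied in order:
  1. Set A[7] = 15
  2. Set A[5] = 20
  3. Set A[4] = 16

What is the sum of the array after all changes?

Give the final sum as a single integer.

Answer: 182

Derivation:
Initial sum: 180
Change 1: A[7] 49 -> 15, delta = -34, sum = 146
Change 2: A[5] 11 -> 20, delta = 9, sum = 155
Change 3: A[4] -11 -> 16, delta = 27, sum = 182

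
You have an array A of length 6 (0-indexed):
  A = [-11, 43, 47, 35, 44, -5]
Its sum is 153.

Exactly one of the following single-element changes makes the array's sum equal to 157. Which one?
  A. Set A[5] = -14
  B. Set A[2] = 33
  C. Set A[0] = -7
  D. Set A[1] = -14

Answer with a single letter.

Option A: A[5] -5->-14, delta=-9, new_sum=153+(-9)=144
Option B: A[2] 47->33, delta=-14, new_sum=153+(-14)=139
Option C: A[0] -11->-7, delta=4, new_sum=153+(4)=157 <-- matches target
Option D: A[1] 43->-14, delta=-57, new_sum=153+(-57)=96

Answer: C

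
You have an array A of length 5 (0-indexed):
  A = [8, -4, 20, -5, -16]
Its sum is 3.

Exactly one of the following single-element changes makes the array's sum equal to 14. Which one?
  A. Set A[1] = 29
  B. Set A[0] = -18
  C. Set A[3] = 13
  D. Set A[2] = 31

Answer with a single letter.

Option A: A[1] -4->29, delta=33, new_sum=3+(33)=36
Option B: A[0] 8->-18, delta=-26, new_sum=3+(-26)=-23
Option C: A[3] -5->13, delta=18, new_sum=3+(18)=21
Option D: A[2] 20->31, delta=11, new_sum=3+(11)=14 <-- matches target

Answer: D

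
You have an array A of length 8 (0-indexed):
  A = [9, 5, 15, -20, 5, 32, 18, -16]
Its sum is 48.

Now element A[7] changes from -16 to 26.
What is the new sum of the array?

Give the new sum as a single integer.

Answer: 90

Derivation:
Old value at index 7: -16
New value at index 7: 26
Delta = 26 - -16 = 42
New sum = old_sum + delta = 48 + (42) = 90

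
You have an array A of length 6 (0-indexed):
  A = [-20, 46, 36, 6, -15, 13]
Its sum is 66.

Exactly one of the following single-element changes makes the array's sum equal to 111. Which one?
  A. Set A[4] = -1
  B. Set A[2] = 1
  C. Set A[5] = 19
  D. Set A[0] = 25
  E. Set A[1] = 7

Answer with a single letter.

Option A: A[4] -15->-1, delta=14, new_sum=66+(14)=80
Option B: A[2] 36->1, delta=-35, new_sum=66+(-35)=31
Option C: A[5] 13->19, delta=6, new_sum=66+(6)=72
Option D: A[0] -20->25, delta=45, new_sum=66+(45)=111 <-- matches target
Option E: A[1] 46->7, delta=-39, new_sum=66+(-39)=27

Answer: D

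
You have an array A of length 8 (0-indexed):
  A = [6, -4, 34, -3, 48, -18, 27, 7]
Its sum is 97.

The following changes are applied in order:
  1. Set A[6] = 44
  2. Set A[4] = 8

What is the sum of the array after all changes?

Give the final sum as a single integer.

Initial sum: 97
Change 1: A[6] 27 -> 44, delta = 17, sum = 114
Change 2: A[4] 48 -> 8, delta = -40, sum = 74

Answer: 74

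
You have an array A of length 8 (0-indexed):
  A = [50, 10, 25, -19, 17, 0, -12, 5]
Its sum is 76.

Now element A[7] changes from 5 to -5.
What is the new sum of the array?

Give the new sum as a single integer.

Answer: 66

Derivation:
Old value at index 7: 5
New value at index 7: -5
Delta = -5 - 5 = -10
New sum = old_sum + delta = 76 + (-10) = 66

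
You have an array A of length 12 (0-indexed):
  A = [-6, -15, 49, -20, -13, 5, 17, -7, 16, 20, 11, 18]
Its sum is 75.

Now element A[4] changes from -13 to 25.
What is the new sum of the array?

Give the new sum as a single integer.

Old value at index 4: -13
New value at index 4: 25
Delta = 25 - -13 = 38
New sum = old_sum + delta = 75 + (38) = 113

Answer: 113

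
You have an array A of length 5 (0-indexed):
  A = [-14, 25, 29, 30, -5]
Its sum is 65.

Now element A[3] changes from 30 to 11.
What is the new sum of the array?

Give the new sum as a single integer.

Old value at index 3: 30
New value at index 3: 11
Delta = 11 - 30 = -19
New sum = old_sum + delta = 65 + (-19) = 46

Answer: 46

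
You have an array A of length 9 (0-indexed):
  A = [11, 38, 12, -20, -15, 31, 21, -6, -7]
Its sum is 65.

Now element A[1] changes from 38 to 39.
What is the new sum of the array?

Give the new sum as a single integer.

Old value at index 1: 38
New value at index 1: 39
Delta = 39 - 38 = 1
New sum = old_sum + delta = 65 + (1) = 66

Answer: 66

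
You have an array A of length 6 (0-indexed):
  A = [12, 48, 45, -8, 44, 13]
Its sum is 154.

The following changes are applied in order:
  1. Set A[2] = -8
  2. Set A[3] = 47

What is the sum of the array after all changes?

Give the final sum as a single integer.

Answer: 156

Derivation:
Initial sum: 154
Change 1: A[2] 45 -> -8, delta = -53, sum = 101
Change 2: A[3] -8 -> 47, delta = 55, sum = 156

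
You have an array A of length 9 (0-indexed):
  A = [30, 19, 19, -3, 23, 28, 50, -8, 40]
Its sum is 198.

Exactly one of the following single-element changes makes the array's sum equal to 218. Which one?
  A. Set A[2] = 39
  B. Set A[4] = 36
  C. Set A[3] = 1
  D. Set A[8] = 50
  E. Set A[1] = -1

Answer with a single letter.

Option A: A[2] 19->39, delta=20, new_sum=198+(20)=218 <-- matches target
Option B: A[4] 23->36, delta=13, new_sum=198+(13)=211
Option C: A[3] -3->1, delta=4, new_sum=198+(4)=202
Option D: A[8] 40->50, delta=10, new_sum=198+(10)=208
Option E: A[1] 19->-1, delta=-20, new_sum=198+(-20)=178

Answer: A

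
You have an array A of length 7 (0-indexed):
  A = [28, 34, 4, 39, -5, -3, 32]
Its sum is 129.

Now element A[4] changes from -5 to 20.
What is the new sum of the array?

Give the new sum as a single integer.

Answer: 154

Derivation:
Old value at index 4: -5
New value at index 4: 20
Delta = 20 - -5 = 25
New sum = old_sum + delta = 129 + (25) = 154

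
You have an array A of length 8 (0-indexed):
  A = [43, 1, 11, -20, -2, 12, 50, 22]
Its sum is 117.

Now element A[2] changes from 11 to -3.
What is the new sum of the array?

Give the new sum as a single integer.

Answer: 103

Derivation:
Old value at index 2: 11
New value at index 2: -3
Delta = -3 - 11 = -14
New sum = old_sum + delta = 117 + (-14) = 103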